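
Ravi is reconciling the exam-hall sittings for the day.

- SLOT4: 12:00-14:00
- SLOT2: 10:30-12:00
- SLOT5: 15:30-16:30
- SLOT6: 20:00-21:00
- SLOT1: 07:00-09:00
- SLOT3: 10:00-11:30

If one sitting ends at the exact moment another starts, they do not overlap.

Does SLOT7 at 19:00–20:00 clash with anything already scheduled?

No — it doesn't clash with anything

SLOT1: ends 09:00 at or before SLOT7 starts 19:00 → clear.
SLOT3: ends 11:30 at or before SLOT7 starts 19:00 → clear.
SLOT2: ends 12:00 at or before SLOT7 starts 19:00 → clear.
SLOT4: ends 14:00 at or before SLOT7 starts 19:00 → clear.
SLOT5: ends 16:30 at or before SLOT7 starts 19:00 → clear.
SLOT6: starts 20:00 at or after SLOT7 ends 20:00 → clear.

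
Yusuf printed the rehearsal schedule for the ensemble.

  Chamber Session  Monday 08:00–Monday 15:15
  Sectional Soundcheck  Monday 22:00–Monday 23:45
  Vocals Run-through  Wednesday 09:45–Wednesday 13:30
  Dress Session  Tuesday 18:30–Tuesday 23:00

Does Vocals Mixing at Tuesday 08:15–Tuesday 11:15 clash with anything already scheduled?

Chamber Session: ends Monday 15:15 at or before Vocals Mixing starts Tuesday 08:15 → clear.
Sectional Soundcheck: ends Monday 23:45 at or before Vocals Mixing starts Tuesday 08:15 → clear.
Dress Session: starts Tuesday 18:30 at or after Vocals Mixing ends Tuesday 11:15 → clear.
Vocals Run-through: starts Wednesday 09:45 at or after Vocals Mixing ends Tuesday 11:15 → clear.

No — it doesn't clash with anything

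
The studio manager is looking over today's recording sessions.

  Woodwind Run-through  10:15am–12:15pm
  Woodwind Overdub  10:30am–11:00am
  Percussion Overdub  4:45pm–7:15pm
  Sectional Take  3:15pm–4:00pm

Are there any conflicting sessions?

Sorted by start: Woodwind Run-through, Woodwind Overdub, Sectional Take, Percussion Overdub.
Woodwind Overdub starts before Woodwind Run-through ends → Woodwind Run-through and Woodwind Overdub overlap.
That's a conflict, so the schedule is not conflict-free.

Yes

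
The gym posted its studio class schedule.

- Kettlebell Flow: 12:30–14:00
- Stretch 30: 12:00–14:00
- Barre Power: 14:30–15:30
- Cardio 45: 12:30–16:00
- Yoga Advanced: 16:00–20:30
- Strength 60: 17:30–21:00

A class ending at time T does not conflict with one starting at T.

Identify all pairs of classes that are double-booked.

Sorted by start: Stretch 30, Kettlebell Flow, Cardio 45, Barre Power, Yoga Advanced, Strength 60.
Kettlebell Flow starts before Stretch 30 ends → Stretch 30 and Kettlebell Flow overlap.
Cardio 45 starts before Stretch 30 ends → Stretch 30 and Cardio 45 overlap.
Barre Power starts after Stretch 30 ends; Stretch 30 is clear from here.
Cardio 45 starts before Kettlebell Flow ends → Kettlebell Flow and Cardio 45 overlap.
Barre Power starts after Kettlebell Flow ends; Kettlebell Flow is clear from here.
Barre Power starts before Cardio 45 ends → Cardio 45 and Barre Power overlap.
Yoga Advanced starts exactly when Cardio 45 ends (back-to-back, no overlap); Cardio 45 is clear from here.
Yoga Advanced starts after Barre Power ends; Barre Power is clear from here.
Strength 60 starts before Yoga Advanced ends → Yoga Advanced and Strength 60 overlap.

Barre Power & Cardio 45, Cardio 45 & Kettlebell Flow, Cardio 45 & Stretch 30, Kettlebell Flow & Stretch 30, Strength 60 & Yoga Advanced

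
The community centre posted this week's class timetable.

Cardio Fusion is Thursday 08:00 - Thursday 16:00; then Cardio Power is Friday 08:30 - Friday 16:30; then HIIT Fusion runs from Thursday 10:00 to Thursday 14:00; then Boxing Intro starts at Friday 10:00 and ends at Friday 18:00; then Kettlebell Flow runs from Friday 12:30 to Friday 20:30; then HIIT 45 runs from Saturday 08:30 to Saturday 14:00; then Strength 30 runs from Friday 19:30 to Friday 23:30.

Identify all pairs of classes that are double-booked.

Boxing Intro & Cardio Power, Boxing Intro & Kettlebell Flow, Cardio Fusion & HIIT Fusion, Cardio Power & Kettlebell Flow, Kettlebell Flow & Strength 30

Sorted by start: Cardio Fusion, HIIT Fusion, Cardio Power, Boxing Intro, Kettlebell Flow, Strength 30, HIIT 45.
HIIT Fusion starts before Cardio Fusion ends → Cardio Fusion and HIIT Fusion overlap.
Cardio Power starts after Cardio Fusion ends — done with Cardio Fusion.
Cardio Power starts after HIIT Fusion ends — done with HIIT Fusion.
Boxing Intro starts before Cardio Power ends → Cardio Power and Boxing Intro overlap.
Kettlebell Flow starts before Cardio Power ends → Cardio Power and Kettlebell Flow overlap.
Strength 30 starts after Cardio Power ends — done with Cardio Power.
Kettlebell Flow starts before Boxing Intro ends → Boxing Intro and Kettlebell Flow overlap.
Strength 30 starts after Boxing Intro ends — done with Boxing Intro.
Strength 30 starts before Kettlebell Flow ends → Kettlebell Flow and Strength 30 overlap.
HIIT 45 starts after Kettlebell Flow ends.
HIIT 45 starts after Strength 30 ends.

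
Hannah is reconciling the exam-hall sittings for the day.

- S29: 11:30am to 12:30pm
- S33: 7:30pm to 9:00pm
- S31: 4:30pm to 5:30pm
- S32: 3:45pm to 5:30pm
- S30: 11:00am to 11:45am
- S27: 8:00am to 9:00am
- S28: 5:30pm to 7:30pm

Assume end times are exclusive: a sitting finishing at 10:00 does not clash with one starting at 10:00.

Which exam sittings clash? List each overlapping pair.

S29 & S30, S31 & S32

Sorted by start: S27, S30, S29, S32, S31, S28, S33.
S30 starts after S27 ends; S27 is clear from here.
S29 starts before S30 ends → S30 and S29 overlap.
S32 starts after S30 ends; S30 is clear from here.
S32 starts after S29 ends; S29 is clear from here.
S31 starts before S32 ends → S32 and S31 overlap.
S28 starts exactly when S32 ends (back-to-back, no overlap); S32 is clear from here.
S28 starts exactly when S31 ends (back-to-back, no overlap); S31 is clear from here.
S33 starts exactly when S28 ends (back-to-back, no overlap).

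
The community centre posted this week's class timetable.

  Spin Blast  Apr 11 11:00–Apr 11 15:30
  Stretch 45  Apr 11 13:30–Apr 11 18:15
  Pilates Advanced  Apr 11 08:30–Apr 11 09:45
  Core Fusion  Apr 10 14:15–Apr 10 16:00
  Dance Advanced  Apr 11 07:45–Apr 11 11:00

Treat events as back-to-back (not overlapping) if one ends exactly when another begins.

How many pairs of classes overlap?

2

Sorted by start: Core Fusion, Dance Advanced, Pilates Advanced, Spin Blast, Stretch 45.
Dance Advanced starts after Core Fusion ends; Core Fusion is clear from here.
Pilates Advanced starts before Dance Advanced ends → Dance Advanced and Pilates Advanced overlap.
Spin Blast starts exactly when Dance Advanced ends (back-to-back, no overlap); Dance Advanced is clear from here.
Spin Blast starts after Pilates Advanced ends; Pilates Advanced is clear from here.
Stretch 45 starts before Spin Blast ends → Spin Blast and Stretch 45 overlap.
Overlapping pairs: Dance Advanced & Pilates Advanced, Spin Blast & Stretch 45 — 2 in total.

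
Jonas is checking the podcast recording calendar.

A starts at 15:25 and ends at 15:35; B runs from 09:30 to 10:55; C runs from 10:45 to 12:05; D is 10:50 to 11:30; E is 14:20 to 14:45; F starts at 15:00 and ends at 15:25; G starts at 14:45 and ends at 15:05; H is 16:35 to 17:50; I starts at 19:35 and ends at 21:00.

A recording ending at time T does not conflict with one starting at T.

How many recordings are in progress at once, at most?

3

Sort all start/end points and keep a running count:
09:30 start B → 1
10:45 start C → 2
10:50 start D → 3
10:55 end B → 2
11:30 end D → 1
12:05 end C → 0
14:20 start E → 1
14:45 end E → 0
14:45 start G → 1
15:00 start F → 2
15:05 end G → 1
15:25 end F → 0
15:25 start A → 1
15:35 end A → 0
16:35 start H → 1
17:50 end H → 0
19:35 start I → 1
21:00 end I → 0
Peak is 3, at 10:50 (B, C, D).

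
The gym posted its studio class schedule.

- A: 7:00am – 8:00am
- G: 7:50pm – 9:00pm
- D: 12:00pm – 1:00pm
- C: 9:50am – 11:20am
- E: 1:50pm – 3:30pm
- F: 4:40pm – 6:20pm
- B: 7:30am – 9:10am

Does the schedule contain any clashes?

Yes

Sorted by start: A, B, C, D, E, F, G.
B starts before A ends → A and B overlap.
That's a conflict, so the schedule is not conflict-free.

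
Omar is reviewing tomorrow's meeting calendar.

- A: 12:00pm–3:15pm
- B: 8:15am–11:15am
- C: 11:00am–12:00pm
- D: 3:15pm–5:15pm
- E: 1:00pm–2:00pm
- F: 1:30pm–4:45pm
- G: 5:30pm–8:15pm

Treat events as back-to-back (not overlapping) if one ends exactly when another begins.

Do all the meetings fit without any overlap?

No

Sorted by start: B, C, A, E, F, D, G.
C starts before B ends → B and C overlap.
That's a conflict, so the schedule is not conflict-free.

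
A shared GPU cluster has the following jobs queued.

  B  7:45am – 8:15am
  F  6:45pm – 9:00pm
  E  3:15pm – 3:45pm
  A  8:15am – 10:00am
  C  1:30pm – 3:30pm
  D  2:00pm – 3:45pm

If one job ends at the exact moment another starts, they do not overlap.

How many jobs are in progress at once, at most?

3

Sort all start/end points and keep a running count:
7:45am start B → 1
8:15am end B → 0
8:15am start A → 1
10:00am end A → 0
1:30pm start C → 1
2:00pm start D → 2
3:15pm start E → 3
3:30pm end C → 2
3:45pm end D → 1
3:45pm end E → 0
6:45pm start F → 1
9:00pm end F → 0
Peak is 3, at 3:15pm (C, D, E).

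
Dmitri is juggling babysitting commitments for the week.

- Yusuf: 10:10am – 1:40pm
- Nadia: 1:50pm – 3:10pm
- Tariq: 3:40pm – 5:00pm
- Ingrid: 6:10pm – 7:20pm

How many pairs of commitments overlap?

0

Sorted by start: Yusuf, Nadia, Tariq, Ingrid.
Nadia starts after Yusuf ends; Yusuf is clear from here.
Tariq starts after Nadia ends; Nadia is clear from here.
Ingrid starts after Tariq ends.
No pair overlaps.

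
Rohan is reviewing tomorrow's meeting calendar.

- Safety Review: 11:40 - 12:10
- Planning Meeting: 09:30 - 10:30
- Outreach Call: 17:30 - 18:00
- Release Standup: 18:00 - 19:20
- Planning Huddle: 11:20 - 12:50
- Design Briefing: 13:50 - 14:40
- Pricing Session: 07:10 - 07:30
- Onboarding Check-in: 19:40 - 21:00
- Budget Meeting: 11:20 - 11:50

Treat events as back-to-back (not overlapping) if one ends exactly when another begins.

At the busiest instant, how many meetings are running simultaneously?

Sort all start/end points and keep a running count:
07:10 start Pricing Session → 1
07:30 end Pricing Session → 0
09:30 start Planning Meeting → 1
10:30 end Planning Meeting → 0
11:20 start Budget Meeting → 1
11:20 start Planning Huddle → 2
11:40 start Safety Review → 3
11:50 end Budget Meeting → 2
12:10 end Safety Review → 1
12:50 end Planning Huddle → 0
13:50 start Design Briefing → 1
14:40 end Design Briefing → 0
17:30 start Outreach Call → 1
18:00 end Outreach Call → 0
18:00 start Release Standup → 1
19:20 end Release Standup → 0
19:40 start Onboarding Check-in → 1
21:00 end Onboarding Check-in → 0
Peak is 3, at 11:40 (Budget Meeting, Planning Huddle, Safety Review).

3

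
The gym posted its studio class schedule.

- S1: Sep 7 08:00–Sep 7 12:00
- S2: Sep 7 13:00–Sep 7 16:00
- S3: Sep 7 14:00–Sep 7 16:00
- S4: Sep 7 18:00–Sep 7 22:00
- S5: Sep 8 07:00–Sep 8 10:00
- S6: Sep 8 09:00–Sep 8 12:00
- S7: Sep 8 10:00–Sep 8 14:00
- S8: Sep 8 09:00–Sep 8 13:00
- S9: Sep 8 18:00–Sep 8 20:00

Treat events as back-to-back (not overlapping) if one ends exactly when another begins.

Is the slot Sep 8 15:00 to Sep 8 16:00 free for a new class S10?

Yes — the slot is free

S1: ends Sep 7 12:00 at or before S10 starts Sep 8 15:00 → clear.
S2: ends Sep 7 16:00 at or before S10 starts Sep 8 15:00 → clear.
S3: ends Sep 7 16:00 at or before S10 starts Sep 8 15:00 → clear.
S4: ends Sep 7 22:00 at or before S10 starts Sep 8 15:00 → clear.
S5: ends Sep 8 10:00 at or before S10 starts Sep 8 15:00 → clear.
S6: ends Sep 8 12:00 at or before S10 starts Sep 8 15:00 → clear.
S8: ends Sep 8 13:00 at or before S10 starts Sep 8 15:00 → clear.
S7: ends Sep 8 14:00 at or before S10 starts Sep 8 15:00 → clear.
S9: starts Sep 8 18:00 at or after S10 ends Sep 8 16:00 → clear.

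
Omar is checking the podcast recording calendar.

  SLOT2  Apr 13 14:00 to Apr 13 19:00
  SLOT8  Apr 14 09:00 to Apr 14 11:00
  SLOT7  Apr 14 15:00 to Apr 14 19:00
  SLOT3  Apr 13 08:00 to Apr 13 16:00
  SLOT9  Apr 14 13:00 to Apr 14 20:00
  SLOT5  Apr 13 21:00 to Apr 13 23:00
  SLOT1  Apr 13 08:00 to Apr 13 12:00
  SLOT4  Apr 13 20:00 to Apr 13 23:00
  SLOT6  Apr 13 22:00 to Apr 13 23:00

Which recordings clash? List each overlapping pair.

Sorted by start: SLOT1, SLOT3, SLOT2, SLOT4, SLOT5, SLOT6, SLOT8, SLOT9, SLOT7.
SLOT3 starts before SLOT1 ends → SLOT1 and SLOT3 overlap.
SLOT2 starts after SLOT1 ends, so SLOT1 has no further overlaps.
SLOT2 starts before SLOT3 ends → SLOT3 and SLOT2 overlap.
SLOT4 starts after SLOT3 ends, so SLOT3 has no further overlaps.
SLOT4 starts after SLOT2 ends, so SLOT2 has no further overlaps.
SLOT5 starts before SLOT4 ends → SLOT4 and SLOT5 overlap.
SLOT6 starts before SLOT4 ends → SLOT4 and SLOT6 overlap.
SLOT8 starts after SLOT4 ends, so SLOT4 has no further overlaps.
SLOT6 starts before SLOT5 ends → SLOT5 and SLOT6 overlap.
SLOT8 starts after SLOT5 ends, so SLOT5 has no further overlaps.
SLOT8 starts after SLOT6 ends, so SLOT6 has no further overlaps.
SLOT9 starts after SLOT8 ends, so SLOT8 has no further overlaps.
SLOT7 starts before SLOT9 ends → SLOT9 and SLOT7 overlap.

SLOT1 & SLOT3, SLOT2 & SLOT3, SLOT4 & SLOT5, SLOT4 & SLOT6, SLOT5 & SLOT6, SLOT7 & SLOT9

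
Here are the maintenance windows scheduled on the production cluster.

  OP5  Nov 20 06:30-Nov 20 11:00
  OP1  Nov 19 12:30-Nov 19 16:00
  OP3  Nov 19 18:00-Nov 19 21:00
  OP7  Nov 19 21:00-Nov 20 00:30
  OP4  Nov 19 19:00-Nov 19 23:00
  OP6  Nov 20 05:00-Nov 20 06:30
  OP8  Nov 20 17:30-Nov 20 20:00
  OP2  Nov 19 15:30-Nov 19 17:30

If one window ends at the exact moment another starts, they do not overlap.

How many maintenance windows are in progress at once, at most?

2

Sweep the timeline, counting +1 at each start and −1 at each end (ends before starts at a tie):
Nov 19 12:30 start OP1 → 1
Nov 19 15:30 start OP2 → 2
Nov 19 16:00 end OP1 → 1
Nov 19 17:30 end OP2 → 0
Nov 19 18:00 start OP3 → 1
Nov 19 19:00 start OP4 → 2
Nov 19 21:00 end OP3 → 1
Nov 19 21:00 start OP7 → 2
Nov 19 23:00 end OP4 → 1
Nov 20 00:30 end OP7 → 0
Nov 20 05:00 start OP6 → 1
Nov 20 06:30 end OP6 → 0
Nov 20 06:30 start OP5 → 1
Nov 20 11:00 end OP5 → 0
Nov 20 17:30 start OP8 → 1
Nov 20 20:00 end OP8 → 0
Peak is 2, at Nov 19 15:30 (OP1, OP2).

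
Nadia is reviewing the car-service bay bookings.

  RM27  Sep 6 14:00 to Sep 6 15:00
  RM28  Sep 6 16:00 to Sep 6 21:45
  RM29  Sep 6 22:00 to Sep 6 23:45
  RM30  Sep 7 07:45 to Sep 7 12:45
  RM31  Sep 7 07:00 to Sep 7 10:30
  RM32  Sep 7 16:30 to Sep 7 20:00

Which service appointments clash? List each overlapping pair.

RM30 & RM31

Sorted by start: RM27, RM28, RM29, RM31, RM30, RM32.
RM28 starts after RM27 ends, so nothing later overlaps RM27 either.
RM29 starts after RM28 ends, so nothing later overlaps RM28 either.
RM31 starts after RM29 ends, so nothing later overlaps RM29 either.
RM30 starts before RM31 ends → RM31 and RM30 overlap.
RM32 starts after RM31 ends.
RM32 starts after RM30 ends.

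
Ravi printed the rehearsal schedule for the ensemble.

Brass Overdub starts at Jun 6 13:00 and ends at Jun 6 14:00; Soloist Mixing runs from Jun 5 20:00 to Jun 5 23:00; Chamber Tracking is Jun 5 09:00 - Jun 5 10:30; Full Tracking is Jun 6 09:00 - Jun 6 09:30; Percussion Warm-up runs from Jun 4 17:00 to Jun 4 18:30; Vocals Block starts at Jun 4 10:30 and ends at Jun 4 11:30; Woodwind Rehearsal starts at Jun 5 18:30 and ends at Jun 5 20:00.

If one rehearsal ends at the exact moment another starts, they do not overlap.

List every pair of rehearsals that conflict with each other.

Check each pair: they overlap iff neither finishes before the other starts.
Sorted by start: Vocals Block, Percussion Warm-up, Chamber Tracking, Woodwind Rehearsal, Soloist Mixing, Full Tracking, Brass Overdub.
Percussion Warm-up starts after Vocals Block ends, so nothing later overlaps Vocals Block either.
Chamber Tracking starts after Percussion Warm-up ends, so nothing later overlaps Percussion Warm-up either.
Woodwind Rehearsal starts after Chamber Tracking ends, so nothing later overlaps Chamber Tracking either.
Soloist Mixing starts exactly when Woodwind Rehearsal ends (back-to-back, no overlap), so nothing later overlaps Woodwind Rehearsal either.
Full Tracking starts after Soloist Mixing ends, so nothing later overlaps Soloist Mixing either.
Brass Overdub starts after Full Tracking ends.

no overlapping pairs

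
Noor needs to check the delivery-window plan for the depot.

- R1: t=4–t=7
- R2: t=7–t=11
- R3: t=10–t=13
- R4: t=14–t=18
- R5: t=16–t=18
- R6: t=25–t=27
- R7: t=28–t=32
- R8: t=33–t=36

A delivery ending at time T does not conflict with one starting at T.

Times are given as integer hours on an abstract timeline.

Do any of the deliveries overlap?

Sorted by start: R1, R2, R3, R4, R5, R6, R7, R8.
R2 starts exactly when R1 ends (back-to-back, no overlap), so R1 has no further overlaps.
R3 starts before R2 ends → R2 and R3 overlap.
That's a conflict, so the schedule is not conflict-free.

Yes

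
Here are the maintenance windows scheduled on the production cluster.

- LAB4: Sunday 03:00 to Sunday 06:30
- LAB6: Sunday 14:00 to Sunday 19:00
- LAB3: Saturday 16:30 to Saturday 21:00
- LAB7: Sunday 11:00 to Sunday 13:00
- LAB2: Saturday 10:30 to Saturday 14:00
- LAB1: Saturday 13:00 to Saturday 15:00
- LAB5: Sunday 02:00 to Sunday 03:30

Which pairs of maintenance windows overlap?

LAB1 & LAB2, LAB4 & LAB5

Check each pair: they overlap iff neither finishes before the other starts.
Sorted by start: LAB2, LAB1, LAB3, LAB5, LAB4, LAB7, LAB6.
LAB1 starts before LAB2 ends → LAB2 and LAB1 overlap.
LAB3 starts after LAB2 ends; LAB2 is clear from here.
LAB3 starts after LAB1 ends; LAB1 is clear from here.
LAB5 starts after LAB3 ends; LAB3 is clear from here.
LAB4 starts before LAB5 ends → LAB5 and LAB4 overlap.
LAB7 starts after LAB5 ends; LAB5 is clear from here.
LAB7 starts after LAB4 ends; LAB4 is clear from here.
LAB6 starts after LAB7 ends.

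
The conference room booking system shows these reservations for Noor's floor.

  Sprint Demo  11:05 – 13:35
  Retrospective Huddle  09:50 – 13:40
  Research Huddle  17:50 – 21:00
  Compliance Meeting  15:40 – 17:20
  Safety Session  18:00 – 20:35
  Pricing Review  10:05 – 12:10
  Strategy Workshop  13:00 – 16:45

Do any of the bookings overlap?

Two intervals overlap when each starts before the other ends.
Sorted by start: Retrospective Huddle, Pricing Review, Sprint Demo, Strategy Workshop, Compliance Meeting, Research Huddle, Safety Session.
Pricing Review starts before Retrospective Huddle ends → Retrospective Huddle and Pricing Review overlap.
That's a conflict, so the schedule is not conflict-free.

Yes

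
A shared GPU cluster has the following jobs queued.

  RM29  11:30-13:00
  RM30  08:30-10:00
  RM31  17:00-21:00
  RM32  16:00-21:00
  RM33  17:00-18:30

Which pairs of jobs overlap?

RM31 & RM32, RM31 & RM33, RM32 & RM33

Sorted by start: RM30, RM29, RM32, RM31, RM33.
RM29 starts after RM30 ends — done with RM30.
RM32 starts after RM29 ends — done with RM29.
RM31 starts before RM32 ends → RM32 and RM31 overlap.
RM33 starts before RM32 ends → RM32 and RM33 overlap.
RM33 starts before RM31 ends → RM31 and RM33 overlap.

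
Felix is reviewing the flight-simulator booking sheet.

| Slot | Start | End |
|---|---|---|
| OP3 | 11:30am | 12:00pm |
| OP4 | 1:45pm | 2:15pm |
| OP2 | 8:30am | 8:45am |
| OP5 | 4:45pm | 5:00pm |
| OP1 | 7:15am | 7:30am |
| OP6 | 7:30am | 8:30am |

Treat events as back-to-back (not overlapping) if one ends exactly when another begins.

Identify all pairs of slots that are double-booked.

none

Sorted by start: OP1, OP6, OP2, OP3, OP4, OP5.
OP6 starts exactly when OP1 ends (back-to-back, no overlap), so OP1 has no further overlaps.
OP2 starts exactly when OP6 ends (back-to-back, no overlap), so OP6 has no further overlaps.
OP3 starts after OP2 ends, so OP2 has no further overlaps.
OP4 starts after OP3 ends, so OP3 has no further overlaps.
OP5 starts after OP4 ends.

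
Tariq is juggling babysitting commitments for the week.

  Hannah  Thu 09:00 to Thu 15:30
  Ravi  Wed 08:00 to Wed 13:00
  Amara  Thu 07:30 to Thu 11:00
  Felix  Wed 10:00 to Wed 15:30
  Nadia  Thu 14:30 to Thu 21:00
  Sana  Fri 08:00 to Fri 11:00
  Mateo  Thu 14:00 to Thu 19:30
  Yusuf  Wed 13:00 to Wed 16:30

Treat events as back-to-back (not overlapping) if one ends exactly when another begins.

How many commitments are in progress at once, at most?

Sort all start/end points and keep a running count:
Wed 08:00 start Ravi → 1
Wed 10:00 start Felix → 2
Wed 13:00 end Ravi → 1
Wed 13:00 start Yusuf → 2
Wed 15:30 end Felix → 1
Wed 16:30 end Yusuf → 0
Thu 07:30 start Amara → 1
Thu 09:00 start Hannah → 2
Thu 11:00 end Amara → 1
Thu 14:00 start Mateo → 2
Thu 14:30 start Nadia → 3
Thu 15:30 end Hannah → 2
Thu 19:30 end Mateo → 1
Thu 21:00 end Nadia → 0
Fri 08:00 start Sana → 1
Fri 11:00 end Sana → 0
Peak is 3, at Thu 14:30 (Hannah, Mateo, Nadia).

3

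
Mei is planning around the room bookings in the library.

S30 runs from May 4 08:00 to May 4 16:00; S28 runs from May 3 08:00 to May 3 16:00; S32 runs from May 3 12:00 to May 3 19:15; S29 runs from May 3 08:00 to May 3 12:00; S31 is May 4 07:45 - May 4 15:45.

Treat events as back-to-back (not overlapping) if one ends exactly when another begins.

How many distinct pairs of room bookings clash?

3

Sorted by start: S28, S29, S32, S31, S30.
S29 starts before S28 ends → S28 and S29 overlap.
S32 starts before S28 ends → S28 and S32 overlap.
S31 starts after S28 ends; S28 is clear from here.
S32 starts exactly when S29 ends (back-to-back, no overlap); S29 is clear from here.
S31 starts after S32 ends; S32 is clear from here.
S30 starts before S31 ends → S31 and S30 overlap.
Overlapping pairs: S28 & S29, S28 & S32, S30 & S31 — 3 in total.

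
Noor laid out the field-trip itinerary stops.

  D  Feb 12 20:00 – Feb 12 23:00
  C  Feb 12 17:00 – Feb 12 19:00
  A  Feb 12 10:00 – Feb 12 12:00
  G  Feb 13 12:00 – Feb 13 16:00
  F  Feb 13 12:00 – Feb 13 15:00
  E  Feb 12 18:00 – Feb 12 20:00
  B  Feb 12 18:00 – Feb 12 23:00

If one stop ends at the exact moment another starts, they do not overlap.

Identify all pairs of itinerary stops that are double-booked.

Sorted by start: A, C, B, E, D, F, G.
C starts after A ends, so nothing later overlaps A either.
B starts before C ends → C and B overlap.
E starts before C ends → C and E overlap.
D starts after C ends, so nothing later overlaps C either.
E starts before B ends → B and E overlap.
D starts before B ends → B and D overlap.
F starts after B ends, so nothing later overlaps B either.
D starts exactly when E ends (back-to-back, no overlap), so nothing later overlaps E either.
F starts after D ends, so nothing later overlaps D either.
G starts before F ends → F and G overlap.

B & C, B & D, B & E, C & E, F & G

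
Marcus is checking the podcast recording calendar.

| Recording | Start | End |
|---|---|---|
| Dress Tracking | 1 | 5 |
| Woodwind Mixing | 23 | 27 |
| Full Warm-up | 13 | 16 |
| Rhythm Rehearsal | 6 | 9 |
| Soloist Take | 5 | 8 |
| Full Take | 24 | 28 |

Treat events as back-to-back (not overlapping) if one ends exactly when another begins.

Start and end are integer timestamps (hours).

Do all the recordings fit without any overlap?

Sorted by start: Dress Tracking, Soloist Take, Rhythm Rehearsal, Full Warm-up, Woodwind Mixing, Full Take.
Soloist Take starts exactly when Dress Tracking ends (back-to-back, no overlap), so nothing later overlaps Dress Tracking either.
Rhythm Rehearsal starts before Soloist Take ends → Soloist Take and Rhythm Rehearsal overlap.
That's a conflict, so the schedule is not conflict-free.

No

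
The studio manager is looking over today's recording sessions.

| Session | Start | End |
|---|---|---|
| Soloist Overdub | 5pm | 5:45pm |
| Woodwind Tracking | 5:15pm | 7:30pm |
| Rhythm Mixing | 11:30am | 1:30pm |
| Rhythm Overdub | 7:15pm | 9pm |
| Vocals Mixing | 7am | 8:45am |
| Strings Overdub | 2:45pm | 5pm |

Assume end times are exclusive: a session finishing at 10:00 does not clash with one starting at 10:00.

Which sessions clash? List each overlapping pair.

Rhythm Overdub & Woodwind Tracking, Soloist Overdub & Woodwind Tracking

Sorted by start: Vocals Mixing, Rhythm Mixing, Strings Overdub, Soloist Overdub, Woodwind Tracking, Rhythm Overdub.
Rhythm Mixing starts after Vocals Mixing ends, so nothing later overlaps Vocals Mixing either.
Strings Overdub starts after Rhythm Mixing ends, so nothing later overlaps Rhythm Mixing either.
Soloist Overdub starts exactly when Strings Overdub ends (back-to-back, no overlap), so nothing later overlaps Strings Overdub either.
Woodwind Tracking starts before Soloist Overdub ends → Soloist Overdub and Woodwind Tracking overlap.
Rhythm Overdub starts after Soloist Overdub ends.
Rhythm Overdub starts before Woodwind Tracking ends → Woodwind Tracking and Rhythm Overdub overlap.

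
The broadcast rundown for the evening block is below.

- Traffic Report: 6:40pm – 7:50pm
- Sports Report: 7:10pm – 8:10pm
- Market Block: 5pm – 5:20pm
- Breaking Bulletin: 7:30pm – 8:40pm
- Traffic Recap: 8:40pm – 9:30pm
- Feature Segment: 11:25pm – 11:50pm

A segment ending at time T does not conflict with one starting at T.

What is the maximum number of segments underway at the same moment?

3

Sort all start/end points and keep a running count:
5pm start Market Block → 1
5:20pm end Market Block → 0
6:40pm start Traffic Report → 1
7:10pm start Sports Report → 2
7:30pm start Breaking Bulletin → 3
7:50pm end Traffic Report → 2
8:10pm end Sports Report → 1
8:40pm end Breaking Bulletin → 0
8:40pm start Traffic Recap → 1
9:30pm end Traffic Recap → 0
11:25pm start Feature Segment → 1
11:50pm end Feature Segment → 0
Peak is 3, at 7:30pm (Breaking Bulletin, Sports Report, Traffic Report).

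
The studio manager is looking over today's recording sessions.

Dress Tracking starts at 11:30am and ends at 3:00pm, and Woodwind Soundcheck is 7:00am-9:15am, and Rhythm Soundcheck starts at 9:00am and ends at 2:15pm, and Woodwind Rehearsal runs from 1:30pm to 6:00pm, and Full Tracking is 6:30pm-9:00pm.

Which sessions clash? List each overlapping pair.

Dress Tracking & Rhythm Soundcheck, Dress Tracking & Woodwind Rehearsal, Rhythm Soundcheck & Woodwind Rehearsal, Rhythm Soundcheck & Woodwind Soundcheck

Sorted by start: Woodwind Soundcheck, Rhythm Soundcheck, Dress Tracking, Woodwind Rehearsal, Full Tracking.
Rhythm Soundcheck starts before Woodwind Soundcheck ends → Woodwind Soundcheck and Rhythm Soundcheck overlap.
Dress Tracking starts after Woodwind Soundcheck ends — done with Woodwind Soundcheck.
Dress Tracking starts before Rhythm Soundcheck ends → Rhythm Soundcheck and Dress Tracking overlap.
Woodwind Rehearsal starts before Rhythm Soundcheck ends → Rhythm Soundcheck and Woodwind Rehearsal overlap.
Full Tracking starts after Rhythm Soundcheck ends.
Woodwind Rehearsal starts before Dress Tracking ends → Dress Tracking and Woodwind Rehearsal overlap.
Full Tracking starts after Dress Tracking ends.
Full Tracking starts after Woodwind Rehearsal ends.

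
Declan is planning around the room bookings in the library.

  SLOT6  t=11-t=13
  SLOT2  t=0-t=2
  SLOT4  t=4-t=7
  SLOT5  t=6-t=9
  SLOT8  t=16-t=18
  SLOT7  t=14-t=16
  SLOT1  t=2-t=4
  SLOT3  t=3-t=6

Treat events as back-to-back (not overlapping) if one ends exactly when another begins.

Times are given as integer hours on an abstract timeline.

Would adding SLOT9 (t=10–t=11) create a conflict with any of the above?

SLOT2: ends t=2 at or before SLOT9 starts t=10 → clear.
SLOT1: ends t=4 at or before SLOT9 starts t=10 → clear.
SLOT3: ends t=6 at or before SLOT9 starts t=10 → clear.
SLOT4: ends t=7 at or before SLOT9 starts t=10 → clear.
SLOT5: ends t=9 at or before SLOT9 starts t=10 → clear.
SLOT6: starts t=11 at or after SLOT9 ends t=11 → clear.
SLOT7: starts t=14 at or after SLOT9 ends t=11 → clear.
SLOT8: starts t=16 at or after SLOT9 ends t=11 → clear.

No — it doesn't clash with anything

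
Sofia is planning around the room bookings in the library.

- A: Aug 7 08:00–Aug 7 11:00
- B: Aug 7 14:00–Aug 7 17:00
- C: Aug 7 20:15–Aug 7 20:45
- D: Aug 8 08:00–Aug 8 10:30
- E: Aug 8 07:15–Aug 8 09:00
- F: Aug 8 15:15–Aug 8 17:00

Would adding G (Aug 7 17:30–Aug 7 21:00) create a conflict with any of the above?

A: ends Aug 7 11:00 at or before G starts Aug 7 17:30 → clear.
B: ends Aug 7 17:00 at or before G starts Aug 7 17:30 → clear.
C: starts Aug 7 20:15 before G ends Aug 7 21:00, and ends Aug 7 20:45 after G starts Aug 7 17:30 → overlap.
E: starts Aug 8 07:15 at or after G ends Aug 7 21:00 → clear.
D: starts Aug 8 08:00 at or after G ends Aug 7 21:00 → clear.
F: starts Aug 8 15:15 at or after G ends Aug 7 21:00 → clear.
G overlaps C.

Yes — it overlaps C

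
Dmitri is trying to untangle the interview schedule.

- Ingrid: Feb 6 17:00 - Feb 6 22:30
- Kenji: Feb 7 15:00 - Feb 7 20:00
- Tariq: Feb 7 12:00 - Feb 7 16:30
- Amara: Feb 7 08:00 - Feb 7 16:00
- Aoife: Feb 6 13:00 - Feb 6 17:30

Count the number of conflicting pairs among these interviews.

Sorted by start: Aoife, Ingrid, Amara, Tariq, Kenji.
Ingrid starts before Aoife ends → Aoife and Ingrid overlap.
Amara starts after Aoife ends, so Aoife has no further overlaps.
Amara starts after Ingrid ends, so Ingrid has no further overlaps.
Tariq starts before Amara ends → Amara and Tariq overlap.
Kenji starts before Amara ends → Amara and Kenji overlap.
Kenji starts before Tariq ends → Tariq and Kenji overlap.
Overlapping pairs: Amara & Kenji, Amara & Tariq, Aoife & Ingrid, Kenji & Tariq — 4 in total.

4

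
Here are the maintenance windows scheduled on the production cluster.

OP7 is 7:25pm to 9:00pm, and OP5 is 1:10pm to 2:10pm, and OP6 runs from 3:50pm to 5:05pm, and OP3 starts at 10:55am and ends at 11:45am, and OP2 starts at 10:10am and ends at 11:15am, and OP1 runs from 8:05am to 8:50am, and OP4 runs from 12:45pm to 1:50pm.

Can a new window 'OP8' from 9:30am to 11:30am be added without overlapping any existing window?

No — it overlaps OP2, OP3

OP1: ends 8:50am at or before OP8 starts 9:30am → clear.
OP2: starts 10:10am before OP8 ends 11:30am, and ends 11:15am after OP8 starts 9:30am → overlap.
OP3: starts 10:55am before OP8 ends 11:30am, and ends 11:45am after OP8 starts 9:30am → overlap.
OP4: starts 12:45pm at or after OP8 ends 11:30am → clear.
OP5: starts 1:10pm at or after OP8 ends 11:30am → clear.
OP6: starts 3:50pm at or after OP8 ends 11:30am → clear.
OP7: starts 7:25pm at or after OP8 ends 11:30am → clear.
OP8 overlaps OP2, OP3.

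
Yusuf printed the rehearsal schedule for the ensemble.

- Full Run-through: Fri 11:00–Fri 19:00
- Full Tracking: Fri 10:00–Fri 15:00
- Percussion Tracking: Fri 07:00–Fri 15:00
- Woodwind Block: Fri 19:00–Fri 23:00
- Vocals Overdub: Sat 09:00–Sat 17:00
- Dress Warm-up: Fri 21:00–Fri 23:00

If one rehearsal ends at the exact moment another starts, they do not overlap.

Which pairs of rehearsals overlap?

Sorted by start: Percussion Tracking, Full Tracking, Full Run-through, Woodwind Block, Dress Warm-up, Vocals Overdub.
Full Tracking starts before Percussion Tracking ends → Percussion Tracking and Full Tracking overlap.
Full Run-through starts before Percussion Tracking ends → Percussion Tracking and Full Run-through overlap.
Woodwind Block starts after Percussion Tracking ends, so Percussion Tracking has no further overlaps.
Full Run-through starts before Full Tracking ends → Full Tracking and Full Run-through overlap.
Woodwind Block starts after Full Tracking ends, so Full Tracking has no further overlaps.
Woodwind Block starts exactly when Full Run-through ends (back-to-back, no overlap), so Full Run-through has no further overlaps.
Dress Warm-up starts before Woodwind Block ends → Woodwind Block and Dress Warm-up overlap.
Vocals Overdub starts after Woodwind Block ends.
Vocals Overdub starts after Dress Warm-up ends.

Dress Warm-up & Woodwind Block, Full Run-through & Full Tracking, Full Run-through & Percussion Tracking, Full Tracking & Percussion Tracking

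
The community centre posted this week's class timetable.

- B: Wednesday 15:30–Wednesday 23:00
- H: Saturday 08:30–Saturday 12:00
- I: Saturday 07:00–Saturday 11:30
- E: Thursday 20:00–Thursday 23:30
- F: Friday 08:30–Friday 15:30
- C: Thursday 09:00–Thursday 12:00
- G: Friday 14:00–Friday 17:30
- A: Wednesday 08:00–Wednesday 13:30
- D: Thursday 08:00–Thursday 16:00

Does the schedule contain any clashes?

Sorted by start: A, B, D, C, E, F, G, I, H.
B starts after A ends, so A has no further overlaps.
D starts after B ends, so B has no further overlaps.
C starts before D ends → D and C overlap.
That's a conflict, so the schedule is not conflict-free.

Yes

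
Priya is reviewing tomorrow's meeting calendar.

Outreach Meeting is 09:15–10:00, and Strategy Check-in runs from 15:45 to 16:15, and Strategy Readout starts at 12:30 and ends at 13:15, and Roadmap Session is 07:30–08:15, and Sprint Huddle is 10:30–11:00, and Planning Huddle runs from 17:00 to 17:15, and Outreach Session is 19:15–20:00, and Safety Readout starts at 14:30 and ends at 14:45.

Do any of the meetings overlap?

Sorted by start: Roadmap Session, Outreach Meeting, Sprint Huddle, Strategy Readout, Safety Readout, Strategy Check-in, Planning Huddle, Outreach Session.
Outreach Meeting starts after Roadmap Session ends, so Roadmap Session has no further overlaps.
Sprint Huddle starts after Outreach Meeting ends, so Outreach Meeting has no further overlaps.
Strategy Readout starts after Sprint Huddle ends, so Sprint Huddle has no further overlaps.
Safety Readout starts after Strategy Readout ends, so Strategy Readout has no further overlaps.
Strategy Check-in starts after Safety Readout ends, so Safety Readout has no further overlaps.
Planning Huddle starts after Strategy Check-in ends, so Strategy Check-in has no further overlaps.
Outreach Session starts after Planning Huddle ends.
Every pair is clear; the schedule has no overlaps.

No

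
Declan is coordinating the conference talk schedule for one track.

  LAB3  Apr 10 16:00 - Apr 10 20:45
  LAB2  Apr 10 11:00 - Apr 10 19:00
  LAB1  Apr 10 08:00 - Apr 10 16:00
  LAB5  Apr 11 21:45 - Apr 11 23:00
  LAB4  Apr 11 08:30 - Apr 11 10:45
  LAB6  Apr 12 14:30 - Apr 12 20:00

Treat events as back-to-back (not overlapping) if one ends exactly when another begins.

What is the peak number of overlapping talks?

2

Sweep the timeline, counting +1 at each start and −1 at each end (ends before starts at a tie):
Apr 10 08:00 start LAB1 → 1
Apr 10 11:00 start LAB2 → 2
Apr 10 16:00 end LAB1 → 1
Apr 10 16:00 start LAB3 → 2
Apr 10 19:00 end LAB2 → 1
Apr 10 20:45 end LAB3 → 0
Apr 11 08:30 start LAB4 → 1
Apr 11 10:45 end LAB4 → 0
Apr 11 21:45 start LAB5 → 1
Apr 11 23:00 end LAB5 → 0
Apr 12 14:30 start LAB6 → 1
Apr 12 20:00 end LAB6 → 0
Peak is 2, at Apr 10 11:00 (LAB1, LAB2).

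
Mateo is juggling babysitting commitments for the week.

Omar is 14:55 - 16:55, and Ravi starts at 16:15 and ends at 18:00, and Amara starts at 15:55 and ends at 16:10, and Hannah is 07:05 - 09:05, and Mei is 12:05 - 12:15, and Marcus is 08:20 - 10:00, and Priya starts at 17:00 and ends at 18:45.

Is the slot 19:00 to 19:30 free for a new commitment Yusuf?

Hannah: ends 09:05 at or before Yusuf starts 19:00 → clear.
Marcus: ends 10:00 at or before Yusuf starts 19:00 → clear.
Mei: ends 12:15 at or before Yusuf starts 19:00 → clear.
Omar: ends 16:55 at or before Yusuf starts 19:00 → clear.
Amara: ends 16:10 at or before Yusuf starts 19:00 → clear.
Ravi: ends 18:00 at or before Yusuf starts 19:00 → clear.
Priya: ends 18:45 at or before Yusuf starts 19:00 → clear.

Yes — the slot is free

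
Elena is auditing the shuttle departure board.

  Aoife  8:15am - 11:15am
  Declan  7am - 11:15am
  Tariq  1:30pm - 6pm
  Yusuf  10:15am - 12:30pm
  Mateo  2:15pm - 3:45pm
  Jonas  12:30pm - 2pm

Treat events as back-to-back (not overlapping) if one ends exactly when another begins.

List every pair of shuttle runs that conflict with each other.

Aoife & Declan, Aoife & Yusuf, Declan & Yusuf, Jonas & Tariq, Mateo & Tariq

Two intervals overlap when each starts before the other ends.
Sorted by start: Declan, Aoife, Yusuf, Jonas, Tariq, Mateo.
Aoife starts before Declan ends → Declan and Aoife overlap.
Yusuf starts before Declan ends → Declan and Yusuf overlap.
Jonas starts after Declan ends, so Declan has no further overlaps.
Yusuf starts before Aoife ends → Aoife and Yusuf overlap.
Jonas starts after Aoife ends, so Aoife has no further overlaps.
Jonas starts exactly when Yusuf ends (back-to-back, no overlap), so Yusuf has no further overlaps.
Tariq starts before Jonas ends → Jonas and Tariq overlap.
Mateo starts after Jonas ends.
Mateo starts before Tariq ends → Tariq and Mateo overlap.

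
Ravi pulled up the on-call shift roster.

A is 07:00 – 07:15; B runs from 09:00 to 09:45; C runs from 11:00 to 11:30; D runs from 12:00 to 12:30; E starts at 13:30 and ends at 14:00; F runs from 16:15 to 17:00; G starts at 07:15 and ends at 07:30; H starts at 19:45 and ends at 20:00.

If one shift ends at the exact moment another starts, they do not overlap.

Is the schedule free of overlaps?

Sorted by start: A, G, B, C, D, E, F, H.
G starts exactly when A ends (back-to-back, no overlap); A is clear from here.
B starts after G ends; G is clear from here.
C starts after B ends; B is clear from here.
D starts after C ends; C is clear from here.
E starts after D ends; D is clear from here.
F starts after E ends; E is clear from here.
H starts after F ends.
Every pair is clear; the schedule has no overlaps.

Yes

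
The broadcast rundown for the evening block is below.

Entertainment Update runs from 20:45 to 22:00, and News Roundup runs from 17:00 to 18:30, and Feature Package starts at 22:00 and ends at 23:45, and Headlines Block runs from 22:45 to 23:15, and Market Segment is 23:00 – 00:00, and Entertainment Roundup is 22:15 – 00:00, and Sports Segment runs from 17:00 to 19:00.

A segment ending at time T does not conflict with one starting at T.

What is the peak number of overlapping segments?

Sweep the timeline, counting +1 at each start and −1 at each end (ends before starts at a tie):
17:00 start News Roundup → 1
17:00 start Sports Segment → 2
18:30 end News Roundup → 1
19:00 end Sports Segment → 0
20:45 start Entertainment Update → 1
22:00 end Entertainment Update → 0
22:00 start Feature Package → 1
22:15 start Entertainment Roundup → 2
22:45 start Headlines Block → 3
23:00 start Market Segment → 4
23:15 end Headlines Block → 3
23:45 end Feature Package → 2
00:00 end Entertainment Roundup → 1
00:00 end Market Segment → 0
Peak is 4, at 23:00 (Entertainment Roundup, Feature Package, Headlines Block, Market Segment).

4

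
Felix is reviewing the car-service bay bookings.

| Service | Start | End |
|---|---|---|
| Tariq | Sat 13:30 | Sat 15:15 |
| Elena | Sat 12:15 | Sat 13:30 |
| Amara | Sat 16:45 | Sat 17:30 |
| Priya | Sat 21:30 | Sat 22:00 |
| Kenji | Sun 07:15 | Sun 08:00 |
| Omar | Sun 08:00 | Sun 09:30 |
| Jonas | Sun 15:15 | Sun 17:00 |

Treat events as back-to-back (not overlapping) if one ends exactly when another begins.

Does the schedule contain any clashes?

No

Sorted by start: Elena, Tariq, Amara, Priya, Kenji, Omar, Jonas.
Tariq starts exactly when Elena ends (back-to-back, no overlap) — done with Elena.
Amara starts after Tariq ends — done with Tariq.
Priya starts after Amara ends — done with Amara.
Kenji starts after Priya ends — done with Priya.
Omar starts exactly when Kenji ends (back-to-back, no overlap) — done with Kenji.
Jonas starts after Omar ends.
Every pair is clear; the schedule has no overlaps.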